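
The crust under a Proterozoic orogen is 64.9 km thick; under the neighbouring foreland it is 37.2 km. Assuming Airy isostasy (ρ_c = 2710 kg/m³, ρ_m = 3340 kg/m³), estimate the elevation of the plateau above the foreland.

Excess crust Δ = 64.9 km − 37.2 km = 27.7 km, split between elevation h and root r with h + r = Δ.
Airy balance ρ_c h = (ρ_m − ρ_c) r gives r = h ρ_c/(ρ_m − ρ_c), so h (1 + ρ_c/(ρ_m − ρ_c)) = Δ, i.e. h = Δ (ρ_m − ρ_c)/ρ_m.
h = 27.7 km × 630/3340 = 5.22 km.

5.22 km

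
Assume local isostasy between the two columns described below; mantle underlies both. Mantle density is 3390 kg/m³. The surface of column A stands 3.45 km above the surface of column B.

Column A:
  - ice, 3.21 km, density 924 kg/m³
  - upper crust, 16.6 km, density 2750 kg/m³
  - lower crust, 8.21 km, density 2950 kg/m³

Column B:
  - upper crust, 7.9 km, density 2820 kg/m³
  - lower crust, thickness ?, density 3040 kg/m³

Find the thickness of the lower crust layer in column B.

Take the compensation level at the base of the deeper column (depth z_c below the surface of column A) and equate Σ ρ_i t_i down to z_c; mantle fills any gap and the z_c terms cancel.
Column A: 3.21×924 + 16.6×2750 + 8.21×2950 + (z_c − 28.02)×3390
Column B: 3.45×0 + 7.9×2820 + x×3040 + (z_c − 3.45 − 7.9 − x)×3390
The z_c×3390 term appears on both sides and cancels. Collect the known terms of each column as K = Σ(ρt)_known − 3390 × (depth of known layers): K_A = 72835.54 − 3390×28.02 = −22152.26; K_B = 22278 − 3390×(3.45 + 7.9) = −16198.5.
Balance: K_A = K_B − x×(3390 − 3040), so x = (K_B − K_A)/(3390 − 3040) = 5953.76/350 = 17 km.

17 km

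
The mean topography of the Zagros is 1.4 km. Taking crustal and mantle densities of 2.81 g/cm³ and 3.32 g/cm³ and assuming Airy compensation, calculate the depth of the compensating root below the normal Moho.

Balancing pressure at the compensation depth: the weight of the topography is balanced by the buoyancy of the root, ρ_c h = (ρ_m − ρ_c) r.
r = h · ρ_c / (ρ_m − ρ_c) = 1.4 km × 2.81 / (3.32 − 2.81) = 7.71 km.

7.71 km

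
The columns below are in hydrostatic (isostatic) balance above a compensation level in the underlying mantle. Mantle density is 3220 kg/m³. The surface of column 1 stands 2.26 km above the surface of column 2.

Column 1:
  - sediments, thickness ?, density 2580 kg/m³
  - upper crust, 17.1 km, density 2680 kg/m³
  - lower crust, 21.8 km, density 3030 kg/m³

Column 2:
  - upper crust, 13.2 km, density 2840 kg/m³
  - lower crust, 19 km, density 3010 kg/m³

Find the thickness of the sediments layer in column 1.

Take the compensation level at the base of the deeper column (depth z_c below the surface of column 1) and equate Σ ρ_i t_i down to z_c; mantle fills any gap and the z_c terms cancel.
Column 1: x×2580 + 17.1×2680 + 21.8×3030 + (z_c − 38.9 − x)×3220
Column 2: 2.26×0 + 13.2×2840 + 19×3010 + (z_c − 2.26 − 32.2)×3220
The z_c×3220 term appears on both sides and cancels. Collect the known terms of each column as K = Σ(ρt)_known − 3220 × (depth of known layers): K_1 = 111882 − 3220×38.9 = −13376; K_2 = 94678 − 3220×(2.26 + 32.2) = −16283.2.
Balance: K_1 − x×(3220 − 2580) = K_2, so x = (K_1 − K_2)/(3220 − 2580) = 2907.2/640 = 4.54 km.

4.54 km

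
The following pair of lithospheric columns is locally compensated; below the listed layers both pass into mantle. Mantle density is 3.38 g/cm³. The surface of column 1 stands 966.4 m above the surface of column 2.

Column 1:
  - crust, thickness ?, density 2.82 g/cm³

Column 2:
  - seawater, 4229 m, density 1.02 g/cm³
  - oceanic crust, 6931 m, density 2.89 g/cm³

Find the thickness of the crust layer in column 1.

29700 m

Take the compensation level at the base of the deeper column (depth z_c below the surface of column 1) and equate Σ ρ_i t_i down to z_c; mantle fills any gap and the z_c terms cancel.
Column 1: x×2.82 + (z_c − 0 − x)×3.38
Column 2: 966.4×0 + 4229×1.02 + 6931×2.89 + (z_c − 966.4 − 11160)×3.38
The z_c×3.38 term appears on both sides and cancels. Collect the known terms of each column as K = Σ(ρt)_known − 3.38 × (depth of known layers): K_1 = 0 − 3.38×0 = 0; K_2 = 24344.17 − 3.38×(966.4 + 11160) = −16643.062.
Balance: K_1 − x×(3.38 − 2.82) = K_2, so x = (K_1 − K_2)/(3.38 − 2.82) = 16643.1/0.56 = 29700 m.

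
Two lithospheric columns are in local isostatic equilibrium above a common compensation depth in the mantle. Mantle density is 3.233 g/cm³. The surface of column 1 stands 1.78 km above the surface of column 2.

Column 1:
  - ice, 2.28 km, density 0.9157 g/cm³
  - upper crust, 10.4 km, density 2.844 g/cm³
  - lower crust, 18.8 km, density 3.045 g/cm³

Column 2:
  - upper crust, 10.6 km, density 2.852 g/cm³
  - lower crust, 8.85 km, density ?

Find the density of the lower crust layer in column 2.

2.89 g/cm³

Take the compensation level at the base of the deeper column (depth z_c below the surface of column 1) and equate Σ ρ_i t_i down to z_c; mantle fills any gap and the z_c terms cancel.
Column 1: 2.28×0.9157 + 10.4×2.844 + 18.8×3.045 + (z_c − 31.48)×3.233
Column 2: 1.78×0 + 10.6×2.852 + 8.85×ρ + (z_c − 1.78 − 19.45)×3.233
The z_c×3.233 term appears on both sides and cancels. Collect the known terms of each column as K = Σ(ρt)_known − 3.233 × (depth of known layers): K_1 = 88.911396 − 3.233×31.48 = −12.863444; K_2 = 30.2312 − 3.233×(1.78 + 19.45) = −38.40539.
Balance: K_1 = K_2 + 8.85×ρ, so ρ = (K_1 − K_2)/8.85 = 25.5419/8.85 = 2.89 g/cm³.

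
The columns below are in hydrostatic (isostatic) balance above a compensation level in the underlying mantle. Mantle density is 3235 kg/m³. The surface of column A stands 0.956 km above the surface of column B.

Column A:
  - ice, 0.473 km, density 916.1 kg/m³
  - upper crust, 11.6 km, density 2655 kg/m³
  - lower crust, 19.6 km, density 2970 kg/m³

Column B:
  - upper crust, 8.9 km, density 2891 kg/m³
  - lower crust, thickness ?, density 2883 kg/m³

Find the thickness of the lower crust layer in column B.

Take the compensation level at the base of the deeper column (depth z_c below the surface of column A) and equate Σ ρ_i t_i down to z_c; mantle fills any gap and the z_c terms cancel.
Column A: 0.473×916.1 + 11.6×2655 + 19.6×2970 + (z_c − 31.673)×3235
Column B: 0.956×0 + 8.9×2891 + x×2883 + (z_c − 0.956 − 8.9 − x)×3235
The z_c×3235 term appears on both sides and cancels. Collect the known terms of each column as K = Σ(ρt)_known − 3235 × (depth of known layers): K_A = 89443.3153 − 3235×31.673 = −13018.8397; K_B = 25729.9 − 3235×(0.956 + 8.9) = −6154.26.
Balance: K_A = K_B − x×(3235 − 2883), so x = (K_B − K_A)/(3235 − 2883) = 6864.58/352 = 19.5 km.

19.5 km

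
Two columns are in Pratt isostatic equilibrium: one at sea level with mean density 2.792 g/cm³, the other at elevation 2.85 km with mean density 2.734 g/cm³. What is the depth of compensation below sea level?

134 km

ρ_ref D = ρ (D + h) → D (ρ_ref − ρ) = ρ h.
D = ρ h/(ρ_ref − ρ) = 2.734 × 2.85 km/(2.792 − 2.734) = 134 km.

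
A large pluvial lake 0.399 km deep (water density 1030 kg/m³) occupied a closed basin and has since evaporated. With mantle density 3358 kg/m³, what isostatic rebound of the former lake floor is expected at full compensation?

0.122 km

u = d ρ_w/ρ_m = 0.399 km × 1030/3358 = 0.122 km.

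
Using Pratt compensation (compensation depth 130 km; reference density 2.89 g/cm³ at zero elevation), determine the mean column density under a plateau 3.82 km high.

Pratt balance: ρ_ref D = ρ (D + h).
ρ = ρ_ref D/(D + h) = 2.89 × 130 km/(130 km + 3.82 km) = 2.81 g/cm³.

2.81 g/cm³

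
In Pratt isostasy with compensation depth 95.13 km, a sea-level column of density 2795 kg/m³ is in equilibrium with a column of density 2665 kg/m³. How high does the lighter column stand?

4.64 km

ρ_ref D = ρ (D + h) → h = D (ρ_ref − ρ)/ρ.
h = 95.13 km × (2795 − 2665)/2665 = 4.64 km.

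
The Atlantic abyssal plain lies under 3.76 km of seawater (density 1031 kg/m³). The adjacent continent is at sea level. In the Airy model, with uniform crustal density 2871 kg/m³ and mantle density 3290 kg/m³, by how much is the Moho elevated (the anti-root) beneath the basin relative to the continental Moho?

Balancing pressure at the compensation depth: replacing crust with seawater at the top is compensated by replacing crust with mantle at the base: d (ρ_c − ρ_w) = a (ρ_m − ρ_c).
a = d (ρ_c − ρ_w)/(ρ_m − ρ_c) = 3.76 km × 1840/419 = 16.5 km.

16.5 km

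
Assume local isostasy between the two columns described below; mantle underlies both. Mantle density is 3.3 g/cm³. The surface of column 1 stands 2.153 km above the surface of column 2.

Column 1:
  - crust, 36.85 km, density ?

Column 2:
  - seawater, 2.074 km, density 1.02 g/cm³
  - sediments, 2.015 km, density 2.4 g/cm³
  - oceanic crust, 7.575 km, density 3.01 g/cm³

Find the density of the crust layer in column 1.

Take the compensation level at the base of the deeper column (depth z_c below the surface of column 1) and equate Σ ρ_i t_i down to z_c; mantle fills any gap and the z_c terms cancel.
Column 1: 36.85×ρ + (z_c − 36.85)×3.3
Column 2: 2.153×0 + 2.074×1.02 + 2.015×2.4 + 7.575×3.01 + (z_c − 2.153 − 11.664)×3.3
The z_c×3.3 term appears on both sides and cancels. Collect the known terms of each column as K = Σ(ρt)_known − 3.3 × (depth of known layers): K_1 = 0 − 3.3×36.85 = −121.605; K_2 = 29.75223 − 3.3×(2.153 + 11.664) = −15.84387.
Balance: K_1 + 36.85×ρ = K_2, so ρ = (K_2 − K_1)/36.85 = 105.761/36.85 = 2.87 g/cm³.

2.87 g/cm³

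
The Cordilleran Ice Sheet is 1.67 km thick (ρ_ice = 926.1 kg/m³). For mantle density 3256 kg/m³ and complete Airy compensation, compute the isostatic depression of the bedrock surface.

Balancing pressure at the compensation depth: the ice load ρ_ice t is balanced by mantle displaced below, ρ_m s.
s = t ρ_ice / ρ_m = 1.67 km × 926.1/3256 = 0.475 km.

0.475 km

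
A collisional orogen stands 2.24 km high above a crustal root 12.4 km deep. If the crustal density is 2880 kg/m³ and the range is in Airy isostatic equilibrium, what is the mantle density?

Airy balance: ρ_c h = (ρ_m − ρ_c) r → ρ_m = ρ_c (1 + h/r).
ρ_m = 2880 × (1 + 2.24 km/12.4 km) = 3400 kg/m³.

3400 kg/m³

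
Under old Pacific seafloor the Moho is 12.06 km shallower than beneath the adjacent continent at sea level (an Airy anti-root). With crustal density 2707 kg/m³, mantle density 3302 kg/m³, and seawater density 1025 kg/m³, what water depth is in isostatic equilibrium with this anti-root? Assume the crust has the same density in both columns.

Replacing a thickness d of crust by seawater at the top must be balanced by replacing crust with mantle at the base: d (ρ_c − ρ_w) = a (ρ_m − ρ_c).
d = a (ρ_m − ρ_c)/(ρ_c − ρ_w) = 12.06 km × 595/1682 = 4.27 km.

4.27 km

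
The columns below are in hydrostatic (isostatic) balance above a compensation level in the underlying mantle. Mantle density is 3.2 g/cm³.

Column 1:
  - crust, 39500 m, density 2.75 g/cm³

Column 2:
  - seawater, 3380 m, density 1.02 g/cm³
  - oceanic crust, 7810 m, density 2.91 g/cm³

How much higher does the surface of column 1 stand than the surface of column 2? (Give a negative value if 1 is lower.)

2540 m

For any compensation level in the mantle, the mantle terms cancel and isostasy reduces to e = (Σt_1 − Σt_2) − (Σ(ρt)_1 − Σ(ρt)_2) / ρ_m.
Σt_1 = 39500 m; Σt_2 = 11190 m; Σ(ρt)_1 = 108625; Σ(ρt)_2 = 26174.7 (in m·g/cm³).
e = (39500 − 11190) − (108625 − 26174.7) / 3.2 = 2540 m.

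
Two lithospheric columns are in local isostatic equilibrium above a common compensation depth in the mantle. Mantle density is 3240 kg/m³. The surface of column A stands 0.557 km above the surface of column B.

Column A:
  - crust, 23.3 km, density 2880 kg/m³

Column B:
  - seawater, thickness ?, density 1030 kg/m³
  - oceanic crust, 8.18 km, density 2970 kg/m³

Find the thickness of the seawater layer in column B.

Take the compensation level at the base of the deeper column (depth z_c below the surface of column A) and equate Σ ρ_i t_i down to z_c; mantle fills any gap and the z_c terms cancel.
Column A: 23.3×2880 + (z_c − 23.3)×3240
Column B: 0.557×0 + x×1030 + 8.18×2970 + (z_c − 0.557 − 8.18 − x)×3240
The z_c×3240 term appears on both sides and cancels. Collect the known terms of each column as K = Σ(ρt)_known − 3240 × (depth of known layers): K_A = 67104 − 3240×23.3 = −8388; K_B = 24294.6 − 3240×(0.557 + 8.18) = −4013.28.
Balance: K_A = K_B − x×(3240 − 1030), so x = (K_B − K_A)/(3240 − 1030) = 4374.72/2210 = 1.98 km.

1.98 km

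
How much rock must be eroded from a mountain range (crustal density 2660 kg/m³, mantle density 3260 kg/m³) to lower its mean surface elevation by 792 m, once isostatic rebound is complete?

4300 m

Net drop Δ = e − u = e − e ρ_c/ρ_m = e (ρ_m − ρ_c)/ρ_m.
e = Δ ρ_m/(ρ_m − ρ_c) = 792 m × 3260/600 = 4300 m.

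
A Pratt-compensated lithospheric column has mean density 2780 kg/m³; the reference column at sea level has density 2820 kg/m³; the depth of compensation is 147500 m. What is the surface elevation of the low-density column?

2120 m

ρ_ref D = ρ (D + h) → h = D (ρ_ref − ρ)/ρ.
h = 147500 m × (2820 − 2780)/2780 = 2120 m.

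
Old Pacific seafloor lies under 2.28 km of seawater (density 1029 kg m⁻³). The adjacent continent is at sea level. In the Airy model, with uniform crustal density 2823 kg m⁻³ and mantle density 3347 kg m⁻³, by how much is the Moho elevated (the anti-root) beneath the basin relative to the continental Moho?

Isostatic balance requires: replacing crust with seawater at the top is compensated by replacing crust with mantle at the base: d (ρ_c − ρ_w) = a (ρ_m − ρ_c).
a = d (ρ_c − ρ_w)/(ρ_m − ρ_c) = 2.28 km × 1794/524 = 7.81 km.

7.81 km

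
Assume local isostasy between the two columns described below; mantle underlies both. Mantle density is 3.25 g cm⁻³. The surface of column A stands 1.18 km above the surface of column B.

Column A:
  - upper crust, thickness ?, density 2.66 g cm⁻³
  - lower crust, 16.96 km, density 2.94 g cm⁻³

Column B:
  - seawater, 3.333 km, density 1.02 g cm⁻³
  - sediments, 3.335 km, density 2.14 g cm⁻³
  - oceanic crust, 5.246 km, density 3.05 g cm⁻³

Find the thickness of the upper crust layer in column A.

Take the compensation level at the base of the deeper column (depth z_c below the surface of column A) and equate Σ ρ_i t_i down to z_c; mantle fills any gap and the z_c terms cancel.
Column A: x×2.66 + 16.96×2.94 + (z_c − 16.96 − x)×3.25
Column B: 1.18×0 + 3.333×1.02 + 3.335×2.14 + 5.246×3.05 + (z_c − 1.18 − 11.914)×3.25
The z_c×3.25 term appears on both sides and cancels. Collect the known terms of each column as K = Σ(ρt)_known − 3.25 × (depth of known layers): K_A = 49.8624 − 3.25×16.96 = −5.2576; K_B = 26.53686 − 3.25×(1.18 + 11.914) = −16.01864.
Balance: K_A − x×(3.25 − 2.66) = K_B, so x = (K_A − K_B)/(3.25 − 2.66) = 10.761/0.59 = 18.2 km.

18.2 km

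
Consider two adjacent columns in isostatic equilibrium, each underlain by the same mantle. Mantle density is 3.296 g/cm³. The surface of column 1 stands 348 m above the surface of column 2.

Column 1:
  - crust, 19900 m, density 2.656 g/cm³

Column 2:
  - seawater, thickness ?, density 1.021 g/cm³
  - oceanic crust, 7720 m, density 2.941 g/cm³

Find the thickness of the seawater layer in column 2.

3890 m

Take the compensation level at the base of the deeper column (depth z_c below the surface of column 1) and equate Σ ρ_i t_i down to z_c; mantle fills any gap and the z_c terms cancel.
Column 1: 19900×2.656 + (z_c − 19900)×3.296
Column 2: 348×0 + x×1.021 + 7720×2.941 + (z_c − 348 − 7720 − x)×3.296
The z_c×3.296 term appears on both sides and cancels. Collect the known terms of each column as K = Σ(ρt)_known − 3.296 × (depth of known layers): K_1 = 52854.4 − 3.296×19900 = −12736; K_2 = 22704.52 − 3.296×(348 + 7720) = −3887.608.
Balance: K_1 = K_2 − x×(3.296 − 1.021), so x = (K_2 − K_1)/(3.296 − 1.021) = 8848.39/2.275 = 3890 m.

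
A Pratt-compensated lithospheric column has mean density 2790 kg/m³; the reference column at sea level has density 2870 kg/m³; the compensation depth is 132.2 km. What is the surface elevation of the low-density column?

3.79 km

ρ_ref D = ρ (D + h) → h = D (ρ_ref − ρ)/ρ.
h = 132.2 km × (2870 − 2790)/2790 = 3.79 km.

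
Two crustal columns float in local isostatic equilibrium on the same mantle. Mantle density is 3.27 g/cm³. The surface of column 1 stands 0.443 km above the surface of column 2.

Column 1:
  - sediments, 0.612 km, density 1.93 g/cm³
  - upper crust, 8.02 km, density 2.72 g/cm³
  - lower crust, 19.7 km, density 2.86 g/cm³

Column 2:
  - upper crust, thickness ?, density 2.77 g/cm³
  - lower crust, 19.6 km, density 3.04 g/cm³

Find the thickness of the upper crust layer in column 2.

14.7 km

Take the compensation level at the base of the deeper column (depth z_c below the surface of column 1) and equate Σ ρ_i t_i down to z_c; mantle fills any gap and the z_c terms cancel.
Column 1: 0.612×1.93 + 8.02×2.72 + 19.7×2.86 + (z_c − 28.332)×3.27
Column 2: 0.443×0 + x×2.77 + 19.6×3.04 + (z_c − 0.443 − 19.6 − x)×3.27
The z_c×3.27 term appears on both sides and cancels. Collect the known terms of each column as K = Σ(ρt)_known − 3.27 × (depth of known layers): K_1 = 79.33756 − 3.27×28.332 = −13.30808; K_2 = 59.584 − 3.27×(0.443 + 19.6) = −5.95661.
Balance: K_1 = K_2 − x×(3.27 − 2.77), so x = (K_2 − K_1)/(3.27 − 2.77) = 7.35147/0.5 = 14.7 km.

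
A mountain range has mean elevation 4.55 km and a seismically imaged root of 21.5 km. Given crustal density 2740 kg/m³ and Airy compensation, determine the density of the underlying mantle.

3320 kg/m³

Airy balance: ρ_c h = (ρ_m − ρ_c) r → ρ_m = ρ_c (1 + h/r).
ρ_m = 2740 × (1 + 4.55 km/21.5 km) = 3320 kg/m³.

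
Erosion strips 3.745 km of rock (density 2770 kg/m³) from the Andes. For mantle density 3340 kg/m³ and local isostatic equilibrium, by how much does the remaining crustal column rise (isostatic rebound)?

3.11 km

Unloading: uplift u = e ρ_c/ρ_m = 3.745 km × 2770/3340 = 3.11 km.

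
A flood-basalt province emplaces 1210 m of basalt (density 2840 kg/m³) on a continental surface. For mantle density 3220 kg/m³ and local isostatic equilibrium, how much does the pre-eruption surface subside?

1070 m

Subaerial loading: s = t ρ_load / ρ_m.
s = 1210 m × 2840/3220 = 1070 m.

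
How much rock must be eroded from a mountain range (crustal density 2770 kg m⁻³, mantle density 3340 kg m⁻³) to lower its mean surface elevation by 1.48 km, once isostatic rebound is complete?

Net drop Δ = e − u = e − e ρ_c/ρ_m = e (ρ_m − ρ_c)/ρ_m.
e = Δ ρ_m/(ρ_m − ρ_c) = 1.48 km × 3340/570 = 8.67 km.

8.67 km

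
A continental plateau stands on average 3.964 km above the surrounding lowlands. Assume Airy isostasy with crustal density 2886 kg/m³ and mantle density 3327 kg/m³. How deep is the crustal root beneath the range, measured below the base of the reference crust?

In Airy isostatic equilibrium: the weight of the topography is balanced by the buoyancy of the root, ρ_c h = (ρ_m − ρ_c) r.
r = h · ρ_c / (ρ_m − ρ_c) = 3.964 km × 2886 / (3327 − 2886) = 25.9 km.

25.9 km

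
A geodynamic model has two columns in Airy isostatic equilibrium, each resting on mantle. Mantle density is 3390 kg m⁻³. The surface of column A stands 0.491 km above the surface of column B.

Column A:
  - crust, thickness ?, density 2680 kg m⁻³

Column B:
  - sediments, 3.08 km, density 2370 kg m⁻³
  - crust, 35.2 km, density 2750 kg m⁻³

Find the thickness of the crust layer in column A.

Take the compensation level at the base of the deeper column (depth z_c below the surface of column A) and equate Σ ρ_i t_i down to z_c; mantle fills any gap and the z_c terms cancel.
Column A: x×2680 + (z_c − 0 − x)×3390
Column B: 0.491×0 + 3.08×2370 + 35.2×2750 + (z_c − 0.491 − 38.28)×3390
The z_c×3390 term appears on both sides and cancels. Collect the known terms of each column as K = Σ(ρt)_known − 3390 × (depth of known layers): K_A = 0 − 3390×0 = 0; K_B = 104099.6 − 3390×(0.491 + 38.28) = −27334.09.
Balance: K_A − x×(3390 − 2680) = K_B, so x = (K_A − K_B)/(3390 − 2680) = 27334.1/710 = 38.5 km.

38.5 km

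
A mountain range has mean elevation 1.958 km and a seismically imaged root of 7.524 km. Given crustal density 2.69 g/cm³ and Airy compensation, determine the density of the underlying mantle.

3.39 g/cm³

Airy balance: ρ_c h = (ρ_m − ρ_c) r → ρ_m = ρ_c (1 + h/r).
ρ_m = 2.69 × (1 + 1.958 km/7.524 km) = 3.39 g/cm³.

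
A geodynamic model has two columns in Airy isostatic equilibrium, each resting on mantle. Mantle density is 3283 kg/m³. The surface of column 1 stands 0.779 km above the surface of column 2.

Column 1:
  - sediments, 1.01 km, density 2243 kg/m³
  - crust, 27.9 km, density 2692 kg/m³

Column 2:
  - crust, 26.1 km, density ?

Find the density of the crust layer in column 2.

Take the compensation level at the base of the deeper column (depth z_c below the surface of column 1) and equate Σ ρ_i t_i down to z_c; mantle fills any gap and the z_c terms cancel.
Column 1: 1.01×2243 + 27.9×2692 + (z_c − 28.91)×3283
Column 2: 0.779×0 + 26.1×ρ + (z_c − 0.779 − 26.1)×3283
The z_c×3283 term appears on both sides and cancels. Collect the known terms of each column as K = Σ(ρt)_known − 3283 × (depth of known layers): K_1 = 77372.23 − 3283×28.91 = −17539.3; K_2 = 0 − 3283×(0.779 + 26.1) = −88243.757.
Balance: K_1 = K_2 + 26.1×ρ, so ρ = (K_1 − K_2)/26.1 = 70704.5/26.1 = 2710 kg/m³.

2710 kg/m³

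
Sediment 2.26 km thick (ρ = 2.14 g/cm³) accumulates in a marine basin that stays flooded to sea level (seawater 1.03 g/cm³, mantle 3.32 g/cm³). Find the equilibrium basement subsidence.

Submarine loading: the sediment displaces seawater, and the subsidence is in turn flooded, so s (ρ_m − ρ_w) = t (ρ_sed − ρ_w).
s = 2.26 km × (2.14 − 1.03) / (3.32 − 1.03) = 1.1 km.

1.1 km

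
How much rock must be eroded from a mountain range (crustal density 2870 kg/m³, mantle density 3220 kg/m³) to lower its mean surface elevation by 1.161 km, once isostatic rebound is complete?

Net drop Δ = e − u = e − e ρ_c/ρ_m = e (ρ_m − ρ_c)/ρ_m.
e = Δ ρ_m/(ρ_m − ρ_c) = 1.161 km × 3220/350 = 10.7 km.

10.7 km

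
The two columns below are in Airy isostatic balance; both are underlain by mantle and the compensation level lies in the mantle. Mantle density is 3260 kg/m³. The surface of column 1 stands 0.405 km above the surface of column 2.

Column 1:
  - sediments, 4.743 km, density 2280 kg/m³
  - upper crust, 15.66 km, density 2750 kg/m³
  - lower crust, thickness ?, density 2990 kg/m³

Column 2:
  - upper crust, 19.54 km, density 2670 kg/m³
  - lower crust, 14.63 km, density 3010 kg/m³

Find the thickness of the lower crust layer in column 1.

14.3 km

Take the compensation level at the base of the deeper column (depth z_c below the surface of column 1) and equate Σ ρ_i t_i down to z_c; mantle fills any gap and the z_c terms cancel.
Column 1: 4.743×2280 + 15.66×2750 + x×2990 + (z_c − 20.403 − x)×3260
Column 2: 0.405×0 + 19.54×2670 + 14.63×3010 + (z_c − 0.405 − 34.17)×3260
The z_c×3260 term appears on both sides and cancels. Collect the known terms of each column as K = Σ(ρt)_known − 3260 × (depth of known layers): K_1 = 53879.04 − 3260×20.403 = −12634.74; K_2 = 96208.1 − 3260×(0.405 + 34.17) = −16506.4.
Balance: K_1 − x×(3260 − 2990) = K_2, so x = (K_1 − K_2)/(3260 − 2990) = 3871.66/270 = 14.3 km.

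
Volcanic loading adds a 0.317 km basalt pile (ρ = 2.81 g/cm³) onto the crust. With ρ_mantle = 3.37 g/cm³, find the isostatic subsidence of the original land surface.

0.264 km

Subaerial loading: s = t ρ_load / ρ_m.
s = 0.317 km × 2.81/3.37 = 0.264 km.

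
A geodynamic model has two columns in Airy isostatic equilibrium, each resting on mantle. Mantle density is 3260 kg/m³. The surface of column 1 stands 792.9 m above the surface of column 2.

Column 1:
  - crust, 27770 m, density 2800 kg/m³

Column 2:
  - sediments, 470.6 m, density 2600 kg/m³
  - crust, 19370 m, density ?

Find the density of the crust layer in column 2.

2750 kg/m³

Take the compensation level at the base of the deeper column (depth z_c below the surface of column 1) and equate Σ ρ_i t_i down to z_c; mantle fills any gap and the z_c terms cancel.
Column 1: 27770×2800 + (z_c − 27770)×3260
Column 2: 792.9×0 + 470.6×2600 + 19370×ρ + (z_c − 792.9 − 19840.6)×3260
The z_c×3260 term appears on both sides and cancels. Collect the known terms of each column as K = Σ(ρt)_known − 3260 × (depth of known layers): K_1 = 77756000 − 3260×27770 = −12774200; K_2 = 1223560 − 3260×(792.9 + 19840.6) = −66041650.
Balance: K_1 = K_2 + 19370×ρ, so ρ = (K_1 − K_2)/19370 = 53267400/19370 = 2750 kg/m³.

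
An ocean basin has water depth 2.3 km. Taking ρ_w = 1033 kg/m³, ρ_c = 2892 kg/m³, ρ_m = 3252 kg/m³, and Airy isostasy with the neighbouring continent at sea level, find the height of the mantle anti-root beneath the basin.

Isostatic balance requires: replacing crust with seawater at the top is compensated by replacing crust with mantle at the base: d (ρ_c − ρ_w) = a (ρ_m − ρ_c).
a = d (ρ_c − ρ_w)/(ρ_m − ρ_c) = 2.3 km × 1859/360 = 11.9 km.

11.9 km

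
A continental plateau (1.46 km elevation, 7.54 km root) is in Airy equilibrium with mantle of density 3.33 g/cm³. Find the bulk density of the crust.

ρ_c h = (ρ_m − ρ_c) r → ρ_c (h + r) = ρ_m r → ρ_c = ρ_m r / (h + r).
ρ_c = 3.33 × 7.54 km / (1.46 km + 7.54 km) = 2.79 g/cm³.

2.79 g/cm³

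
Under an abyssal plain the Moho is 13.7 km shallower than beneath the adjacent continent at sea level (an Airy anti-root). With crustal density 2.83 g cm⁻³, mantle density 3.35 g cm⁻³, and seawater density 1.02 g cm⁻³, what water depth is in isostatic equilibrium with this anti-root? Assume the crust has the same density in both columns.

Replacing a thickness d of crust by seawater at the top must be balanced by replacing crust with mantle at the base: d (ρ_c − ρ_w) = a (ρ_m − ρ_c).
d = a (ρ_m − ρ_c)/(ρ_c − ρ_w) = 13.7 km × 0.52/1.81 = 3.94 km.

3.94 km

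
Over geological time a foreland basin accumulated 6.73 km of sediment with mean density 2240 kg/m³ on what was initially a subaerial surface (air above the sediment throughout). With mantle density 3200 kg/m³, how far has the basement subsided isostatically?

4.71 km

Subaerial load: s = t ρ_sed / ρ_m = 6.73 km × 2240/3200 = 4.71 km.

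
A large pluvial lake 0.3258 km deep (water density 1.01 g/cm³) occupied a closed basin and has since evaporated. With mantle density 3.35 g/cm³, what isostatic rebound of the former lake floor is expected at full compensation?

0.0982 km

u = d ρ_w/ρ_m = 0.3258 km × 1.01/3.35 = 0.0982 km.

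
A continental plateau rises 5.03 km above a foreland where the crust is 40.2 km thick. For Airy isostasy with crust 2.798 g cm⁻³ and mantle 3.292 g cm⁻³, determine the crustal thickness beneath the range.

73.7 km

Root depth r = h ρ_c / (ρ_m − ρ_c) = 5.03 km × 2.798 / 0.494 = 28.49 km.
Total thickness = T + h + r = 40.2 km + 5.03 km + 28.49 km = 73.7 km.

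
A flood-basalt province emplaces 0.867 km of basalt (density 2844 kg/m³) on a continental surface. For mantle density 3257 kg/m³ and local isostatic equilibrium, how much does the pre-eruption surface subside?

Subaerial loading: s = t ρ_load / ρ_m.
s = 0.867 km × 2844/3257 = 0.757 km.

0.757 km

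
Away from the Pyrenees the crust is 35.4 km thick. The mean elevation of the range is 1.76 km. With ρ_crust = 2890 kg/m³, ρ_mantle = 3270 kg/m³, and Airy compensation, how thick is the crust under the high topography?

Root depth r = h ρ_c / (ρ_m − ρ_c) = 1.76 km × 2890 / 380 = 13.39 km.
Total thickness = T + h + r = 35.4 km + 1.76 km + 13.39 km = 50.5 km.

50.5 km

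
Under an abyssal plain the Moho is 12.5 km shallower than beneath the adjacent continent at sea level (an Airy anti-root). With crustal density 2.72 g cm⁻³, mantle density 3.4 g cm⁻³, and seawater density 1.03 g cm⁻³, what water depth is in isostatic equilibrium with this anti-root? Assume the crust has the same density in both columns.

Replacing a thickness d of crust by seawater at the top must be balanced by replacing crust with mantle at the base: d (ρ_c − ρ_w) = a (ρ_m − ρ_c).
d = a (ρ_m − ρ_c)/(ρ_c − ρ_w) = 12.5 km × 0.68/1.69 = 5.03 km.

5.03 km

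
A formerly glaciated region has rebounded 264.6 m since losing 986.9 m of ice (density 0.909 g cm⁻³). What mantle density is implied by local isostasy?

ρ_m = ρ_ice t / u = 0.909 × 986.9 m/264.6 m = 3.39 g cm⁻³.

3.39 g cm⁻³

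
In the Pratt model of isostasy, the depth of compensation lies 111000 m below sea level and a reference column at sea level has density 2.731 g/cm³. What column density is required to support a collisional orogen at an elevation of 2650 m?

2.67 g/cm³

Pratt balance: ρ_ref D = ρ (D + h).
ρ = ρ_ref D/(D + h) = 2.731 × 111000 m/(111000 m + 2650 m) = 2.67 g/cm³.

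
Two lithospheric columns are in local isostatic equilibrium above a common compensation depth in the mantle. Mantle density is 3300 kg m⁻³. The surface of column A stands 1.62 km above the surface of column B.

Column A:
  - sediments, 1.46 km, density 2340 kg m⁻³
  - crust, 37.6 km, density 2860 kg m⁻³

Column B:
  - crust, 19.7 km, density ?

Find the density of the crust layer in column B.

Take the compensation level at the base of the deeper column (depth z_c below the surface of column A) and equate Σ ρ_i t_i down to z_c; mantle fills any gap and the z_c terms cancel.
Column A: 1.46×2340 + 37.6×2860 + (z_c − 39.06)×3300
Column B: 1.62×0 + 19.7×ρ + (z_c − 1.62 − 19.7)×3300
The z_c×3300 term appears on both sides and cancels. Collect the known terms of each column as K = Σ(ρt)_known − 3300 × (depth of known layers): K_A = 110952.4 − 3300×39.06 = −17945.6; K_B = 0 − 3300×(1.62 + 19.7) = −70356.
Balance: K_A = K_B + 19.7×ρ, so ρ = (K_A − K_B)/19.7 = 52410.4/19.7 = 2660 kg m⁻³.

2660 kg m⁻³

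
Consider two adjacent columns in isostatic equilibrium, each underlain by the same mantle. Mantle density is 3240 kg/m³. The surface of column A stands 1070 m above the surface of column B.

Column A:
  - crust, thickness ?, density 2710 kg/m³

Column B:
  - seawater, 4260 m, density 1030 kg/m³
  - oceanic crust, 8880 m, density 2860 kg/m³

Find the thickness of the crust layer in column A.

30700 m

Take the compensation level at the base of the deeper column (depth z_c below the surface of column A) and equate Σ ρ_i t_i down to z_c; mantle fills any gap and the z_c terms cancel.
Column A: x×2710 + (z_c − 0 − x)×3240
Column B: 1070×0 + 4260×1030 + 8880×2860 + (z_c − 1070 − 13140)×3240
The z_c×3240 term appears on both sides and cancels. Collect the known terms of each column as K = Σ(ρt)_known − 3240 × (depth of known layers): K_A = 0 − 3240×0 = 0; K_B = 29784600 − 3240×(1070 + 13140) = −16255800.
Balance: K_A − x×(3240 − 2710) = K_B, so x = (K_A − K_B)/(3240 − 2710) = 16255800/530 = 30700 m.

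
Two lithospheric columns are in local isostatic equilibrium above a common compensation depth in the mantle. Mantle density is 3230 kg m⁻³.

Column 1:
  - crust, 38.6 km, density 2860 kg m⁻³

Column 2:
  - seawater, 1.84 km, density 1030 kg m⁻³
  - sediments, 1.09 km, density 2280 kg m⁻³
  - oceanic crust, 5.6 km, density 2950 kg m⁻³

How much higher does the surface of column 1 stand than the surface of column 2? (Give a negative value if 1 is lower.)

2.36 km

For any compensation level in the mantle, the mantle terms cancel and isostasy reduces to e = (Σt_1 − Σt_2) − (Σ(ρt)_1 − Σ(ρt)_2) / ρ_m.
Σt_1 = 38.6 km; Σt_2 = 8.53 km; Σ(ρt)_1 = 110396; Σ(ρt)_2 = 20900.4 (in km·kg m⁻³).
e = (38.6 − 8.53) − (110396 − 20900.4) / 3230 = 2.36 km.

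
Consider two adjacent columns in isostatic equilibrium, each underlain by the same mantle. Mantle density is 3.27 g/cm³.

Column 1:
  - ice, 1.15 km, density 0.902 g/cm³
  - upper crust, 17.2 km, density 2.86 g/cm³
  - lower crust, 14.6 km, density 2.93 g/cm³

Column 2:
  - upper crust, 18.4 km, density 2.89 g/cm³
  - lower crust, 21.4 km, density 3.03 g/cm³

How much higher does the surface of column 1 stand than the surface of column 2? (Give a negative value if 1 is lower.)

For any compensation level in the mantle, the mantle terms cancel and isostasy reduces to e = (Σt_1 − Σt_2) − (Σ(ρt)_1 − Σ(ρt)_2) / ρ_m.
Σt_1 = 32.95 km; Σt_2 = 39.8 km; Σ(ρt)_1 = 93.0073; Σ(ρt)_2 = 118.018 (in km·g/cm³).
e = (32.95 − 39.8) − (93.0073 − 118.018) / 3.27 = 0.799 km.

0.799 km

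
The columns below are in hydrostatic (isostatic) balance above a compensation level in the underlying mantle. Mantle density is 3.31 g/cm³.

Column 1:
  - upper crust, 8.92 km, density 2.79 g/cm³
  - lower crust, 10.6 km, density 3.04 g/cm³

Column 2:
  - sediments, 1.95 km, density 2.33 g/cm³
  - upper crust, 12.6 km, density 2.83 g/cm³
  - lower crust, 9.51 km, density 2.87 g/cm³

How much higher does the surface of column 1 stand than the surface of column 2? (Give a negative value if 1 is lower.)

−1.4 km

For any compensation level in the mantle, the mantle terms cancel and isostasy reduces to e = (Σt_1 − Σt_2) − (Σ(ρt)_1 − Σ(ρt)_2) / ρ_m.
Σt_1 = 19.52 km; Σt_2 = 24.06 km; Σ(ρt)_1 = 57.1108; Σ(ρt)_2 = 67.4952 (in km·g/cm³).
e = (19.52 − 24.06) − (57.1108 − 67.4952) / 3.31 = −1.4 km.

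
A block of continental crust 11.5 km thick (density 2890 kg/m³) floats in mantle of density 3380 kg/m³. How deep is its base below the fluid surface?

Draft d = t ρ_obj/ρ_fluid = 11.5 km × 2890/3380 = 9.83 km.

9.83 km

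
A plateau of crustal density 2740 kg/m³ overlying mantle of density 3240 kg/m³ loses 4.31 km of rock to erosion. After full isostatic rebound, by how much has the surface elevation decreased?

0.665 km

Rebound u = e ρ_c/ρ_m = 4.31 km × 2740/3240 = 3.645 km.
Net surface drop = e − u = 4.31 km − 3.645 km = e (ρ_m − ρ_c)/ρ_m = 0.665 km.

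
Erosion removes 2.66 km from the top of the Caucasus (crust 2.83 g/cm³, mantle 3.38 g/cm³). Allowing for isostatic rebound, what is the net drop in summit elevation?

0.433 km

Rebound u = e ρ_c/ρ_m = 2.66 km × 2.83/3.38 = 2.227 km.
Net surface drop = e − u = 2.66 km − 2.227 km = e (ρ_m − ρ_c)/ρ_m = 0.433 km.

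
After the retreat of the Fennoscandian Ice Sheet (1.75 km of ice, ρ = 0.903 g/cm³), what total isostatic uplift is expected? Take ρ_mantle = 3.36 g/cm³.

0.47 km

Removing the load lets mantle flow back in; uplift u satisfies ρ_ice t = ρ_m u.
u = t ρ_ice/ρ_m = 1.75 km × 0.903/3.36 = 0.47 km.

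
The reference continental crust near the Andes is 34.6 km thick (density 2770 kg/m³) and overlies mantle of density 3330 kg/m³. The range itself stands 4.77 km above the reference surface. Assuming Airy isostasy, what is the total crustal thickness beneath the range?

63 km

Root depth r = h ρ_c / (ρ_m − ρ_c) = 4.77 km × 2770 / 560 = 23.59 km.
Total thickness = T + h + r = 34.6 km + 4.77 km + 23.59 km = 63 km.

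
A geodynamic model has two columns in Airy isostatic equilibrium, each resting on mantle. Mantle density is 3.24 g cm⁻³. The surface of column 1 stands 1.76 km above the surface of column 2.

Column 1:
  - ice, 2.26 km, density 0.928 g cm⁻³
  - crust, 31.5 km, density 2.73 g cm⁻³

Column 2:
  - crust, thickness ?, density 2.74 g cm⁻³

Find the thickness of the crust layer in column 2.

Take the compensation level at the base of the deeper column (depth z_c below the surface of column 1) and equate Σ ρ_i t_i down to z_c; mantle fills any gap and the z_c terms cancel.
Column 1: 2.26×0.928 + 31.5×2.73 + (z_c − 33.76)×3.24
Column 2: 1.76×0 + x×2.74 + (z_c − 1.76 − 0 − x)×3.24
The z_c×3.24 term appears on both sides and cancels. Collect the known terms of each column as K = Σ(ρt)_known − 3.24 × (depth of known layers): K_1 = 88.09228 − 3.24×33.76 = −21.29012; K_2 = 0 − 3.24×(1.76 + 0) = −5.7024.
Balance: K_1 = K_2 − x×(3.24 − 2.74), so x = (K_2 − K_1)/(3.24 − 2.74) = 15.5877/0.5 = 31.2 km.

31.2 km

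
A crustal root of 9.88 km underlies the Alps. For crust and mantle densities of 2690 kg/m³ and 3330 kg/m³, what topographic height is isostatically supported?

Balancing pressure at the compensation depth: ρ_c h = (ρ_m − ρ_c) r.
h = r (ρ_m − ρ_c) / ρ_c = 9.88 km × (3330 − 2690) / 2690 = 2.35 km.

2.35 km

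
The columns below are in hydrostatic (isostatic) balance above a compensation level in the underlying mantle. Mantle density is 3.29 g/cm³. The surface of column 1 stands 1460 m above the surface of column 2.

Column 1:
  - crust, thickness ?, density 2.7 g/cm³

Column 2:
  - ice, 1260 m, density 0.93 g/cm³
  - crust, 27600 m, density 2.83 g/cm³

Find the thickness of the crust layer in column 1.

Take the compensation level at the base of the deeper column (depth z_c below the surface of column 1) and equate Σ ρ_i t_i down to z_c; mantle fills any gap and the z_c terms cancel.
Column 1: x×2.7 + (z_c − 0 − x)×3.29
Column 2: 1460×0 + 1260×0.93 + 27600×2.83 + (z_c − 1460 − 28860)×3.29
The z_c×3.29 term appears on both sides and cancels. Collect the known terms of each column as K = Σ(ρt)_known − 3.29 × (depth of known layers): K_1 = 0 − 3.29×0 = 0; K_2 = 79279.8 − 3.29×(1460 + 28860) = −20473.
Balance: K_1 − x×(3.29 − 2.7) = K_2, so x = (K_1 − K_2)/(3.29 − 2.7) = 20473/0.59 = 34700 m.

34700 m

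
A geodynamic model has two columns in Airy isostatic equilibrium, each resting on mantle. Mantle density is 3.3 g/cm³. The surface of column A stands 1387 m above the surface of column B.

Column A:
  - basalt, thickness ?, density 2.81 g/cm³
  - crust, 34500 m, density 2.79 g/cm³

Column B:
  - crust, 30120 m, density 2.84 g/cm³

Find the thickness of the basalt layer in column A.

Take the compensation level at the base of the deeper column (depth z_c below the surface of column A) and equate Σ ρ_i t_i down to z_c; mantle fills any gap and the z_c terms cancel.
Column A: x×2.81 + 34500×2.79 + (z_c − 34500 − x)×3.3
Column B: 1387×0 + 30120×2.84 + (z_c − 1387 − 30120)×3.3
The z_c×3.3 term appears on both sides and cancels. Collect the known terms of each column as K = Σ(ρt)_known − 3.3 × (depth of known layers): K_A = 96255 − 3.3×34500 = −17595; K_B = 85540.8 − 3.3×(1387 + 30120) = −18432.3.
Balance: K_A − x×(3.3 − 2.81) = K_B, so x = (K_A − K_B)/(3.3 − 2.81) = 837.3/0.49 = 1710 m.

1710 m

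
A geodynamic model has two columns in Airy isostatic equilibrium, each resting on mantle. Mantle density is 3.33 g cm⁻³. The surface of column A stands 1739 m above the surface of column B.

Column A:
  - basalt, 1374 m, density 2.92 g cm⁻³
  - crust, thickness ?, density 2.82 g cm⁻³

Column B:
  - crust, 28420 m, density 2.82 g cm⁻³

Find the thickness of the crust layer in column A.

Take the compensation level at the base of the deeper column (depth z_c below the surface of column A) and equate Σ ρ_i t_i down to z_c; mantle fills any gap and the z_c terms cancel.
Column A: 1374×2.92 + x×2.82 + (z_c − 1374 − x)×3.33
Column B: 1739×0 + 28420×2.82 + (z_c − 1739 − 28420)×3.33
The z_c×3.33 term appears on both sides and cancels. Collect the known terms of each column as K = Σ(ρt)_known − 3.33 × (depth of known layers): K_A = 4012.08 − 3.33×1374 = −563.34; K_B = 80144.4 − 3.33×(1739 + 28420) = −20285.07.
Balance: K_A − x×(3.33 − 2.82) = K_B, so x = (K_A − K_B)/(3.33 − 2.82) = 19721.7/0.51 = 38700 m.

38700 m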